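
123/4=123/4  =  30.75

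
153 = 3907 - 3754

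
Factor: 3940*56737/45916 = 5^1*13^( - 1 )*197^1*883^ (- 1) *56737^1 = 55885945/11479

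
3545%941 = 722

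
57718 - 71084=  - 13366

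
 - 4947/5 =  - 4947/5= - 989.40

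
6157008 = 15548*396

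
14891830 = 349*42670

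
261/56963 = 261/56963 = 0.00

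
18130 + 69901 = 88031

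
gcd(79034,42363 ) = 1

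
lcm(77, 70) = 770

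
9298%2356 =2230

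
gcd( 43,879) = 1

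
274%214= 60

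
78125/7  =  78125/7 = 11160.71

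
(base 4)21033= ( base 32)IF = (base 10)591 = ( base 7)1503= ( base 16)24F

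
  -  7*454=-3178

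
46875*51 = 2390625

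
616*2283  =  1406328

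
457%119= 100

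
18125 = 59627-41502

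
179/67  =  2+45/67= 2.67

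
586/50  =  11 + 18/25 = 11.72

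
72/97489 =72/97489  =  0.00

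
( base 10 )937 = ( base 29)139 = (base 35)qr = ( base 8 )1651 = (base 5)12222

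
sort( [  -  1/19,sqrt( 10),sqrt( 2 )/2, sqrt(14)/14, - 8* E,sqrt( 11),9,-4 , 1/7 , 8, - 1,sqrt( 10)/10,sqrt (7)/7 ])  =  [-8*E, - 4,- 1,  -  1/19,1/7,sqrt( 14)/14,sqrt( 10 ) /10,sqrt ( 7) /7, sqrt( 2 )/2,sqrt( 10 ), sqrt( 11), 8,9 ]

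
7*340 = 2380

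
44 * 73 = 3212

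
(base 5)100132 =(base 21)73h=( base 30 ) 3fh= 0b110001011111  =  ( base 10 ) 3167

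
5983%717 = 247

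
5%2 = 1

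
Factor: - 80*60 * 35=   -168000 = - 2^6*3^1*5^3*7^1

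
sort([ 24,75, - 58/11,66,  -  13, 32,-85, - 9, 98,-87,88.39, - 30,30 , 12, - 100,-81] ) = [-100, - 87,  -  85, - 81,  -  30, - 13,-9,-58/11,12,24,30,32, 66,75, 88.39,98]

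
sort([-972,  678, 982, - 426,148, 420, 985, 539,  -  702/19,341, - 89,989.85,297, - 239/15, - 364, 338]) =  [ - 972, - 426, - 364, - 89, - 702/19,-239/15, 148,  297,338, 341, 420, 539, 678,  982 , 985, 989.85]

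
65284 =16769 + 48515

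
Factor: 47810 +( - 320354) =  - 272544 = -  2^5*3^1*17^1*167^1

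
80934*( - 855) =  - 69198570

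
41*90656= 3716896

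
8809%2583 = 1060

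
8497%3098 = 2301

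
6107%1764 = 815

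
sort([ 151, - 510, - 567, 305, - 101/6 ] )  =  [ - 567, - 510,-101/6 , 151,305] 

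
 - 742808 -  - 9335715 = 8592907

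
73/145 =73/145 = 0.50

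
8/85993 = 8/85993  =  0.00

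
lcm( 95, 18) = 1710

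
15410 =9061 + 6349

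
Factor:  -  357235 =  - 5^1 * 37^1 * 1931^1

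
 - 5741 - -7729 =1988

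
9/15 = 3/5 = 0.60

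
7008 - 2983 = 4025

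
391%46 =23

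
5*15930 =79650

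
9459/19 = 9459/19 = 497.84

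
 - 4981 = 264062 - 269043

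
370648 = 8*46331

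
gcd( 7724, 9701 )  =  1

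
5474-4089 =1385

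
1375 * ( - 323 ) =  - 444125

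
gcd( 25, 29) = 1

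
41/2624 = 1/64 = 0.02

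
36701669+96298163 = 132999832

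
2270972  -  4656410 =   -  2385438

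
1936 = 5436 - 3500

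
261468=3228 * 81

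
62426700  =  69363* 900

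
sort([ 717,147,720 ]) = [147, 717,720]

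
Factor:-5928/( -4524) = 2^1*19^1*29^( - 1) = 38/29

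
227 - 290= - 63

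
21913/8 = 2739+1/8 = 2739.12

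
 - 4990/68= - 2495/34= - 73.38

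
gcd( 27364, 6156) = 4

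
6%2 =0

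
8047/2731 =2  +  2585/2731=2.95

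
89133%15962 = 9323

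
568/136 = 71/17 = 4.18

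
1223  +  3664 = 4887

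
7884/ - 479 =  - 7884/479 = -  16.46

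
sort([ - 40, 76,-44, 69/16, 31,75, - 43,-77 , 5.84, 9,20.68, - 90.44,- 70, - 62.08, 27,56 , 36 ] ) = [-90.44, - 77,-70,  -  62.08,- 44,-43, - 40,69/16, 5.84,9,20.68,27,31,36, 56, 75, 76] 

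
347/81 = 347/81= 4.28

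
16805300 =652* 25775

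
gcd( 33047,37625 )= 7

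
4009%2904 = 1105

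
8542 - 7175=1367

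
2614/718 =1307/359=3.64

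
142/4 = 71/2 = 35.50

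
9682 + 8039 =17721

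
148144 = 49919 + 98225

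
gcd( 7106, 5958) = 2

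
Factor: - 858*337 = - 2^1*3^1 *11^1*13^1*337^1=- 289146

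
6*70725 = 424350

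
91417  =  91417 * 1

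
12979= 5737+7242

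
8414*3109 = 26159126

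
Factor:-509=  -  509^1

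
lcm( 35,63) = 315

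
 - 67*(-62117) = 4161839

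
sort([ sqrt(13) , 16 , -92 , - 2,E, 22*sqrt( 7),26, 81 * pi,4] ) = [-92, - 2, E,sqrt( 13),4, 16, 26 , 22*sqrt(7) , 81*pi ] 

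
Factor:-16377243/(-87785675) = 3^1*5^( - 2)*3511427^( - 1)*5459081^1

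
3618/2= 1809 =1809.00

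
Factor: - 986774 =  - 2^1*521^1*947^1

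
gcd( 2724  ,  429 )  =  3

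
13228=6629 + 6599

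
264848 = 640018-375170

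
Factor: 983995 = 5^1 * 196799^1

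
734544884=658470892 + 76073992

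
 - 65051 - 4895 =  - 69946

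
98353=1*98353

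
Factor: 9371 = 9371^1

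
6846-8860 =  - 2014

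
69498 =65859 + 3639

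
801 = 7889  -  7088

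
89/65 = 89/65 = 1.37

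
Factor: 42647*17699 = 11^2*1609^1* 3877^1=754809253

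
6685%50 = 35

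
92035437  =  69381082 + 22654355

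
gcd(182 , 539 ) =7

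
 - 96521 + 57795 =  - 38726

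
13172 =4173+8999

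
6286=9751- 3465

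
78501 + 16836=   95337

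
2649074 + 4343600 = 6992674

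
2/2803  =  2/2803   =  0.00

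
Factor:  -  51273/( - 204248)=2^(  -  3)*3^5*11^( - 2 )=243/968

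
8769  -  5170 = 3599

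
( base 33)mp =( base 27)10M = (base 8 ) 1357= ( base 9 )1024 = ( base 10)751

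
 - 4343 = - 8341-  - 3998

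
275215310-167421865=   107793445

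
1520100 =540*2815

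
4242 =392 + 3850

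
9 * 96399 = 867591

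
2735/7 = 390+5/7 = 390.71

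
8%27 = 8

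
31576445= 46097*685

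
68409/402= 22803/134 =170.17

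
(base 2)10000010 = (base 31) 46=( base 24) 5a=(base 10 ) 130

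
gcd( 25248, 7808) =32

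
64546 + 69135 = 133681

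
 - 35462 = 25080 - 60542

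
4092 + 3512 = 7604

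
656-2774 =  - 2118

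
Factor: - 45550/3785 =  - 9110/757 = -  2^1*5^1*757^ (  -  1)*911^1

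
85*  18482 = 1570970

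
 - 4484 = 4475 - 8959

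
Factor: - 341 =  - 11^1*31^1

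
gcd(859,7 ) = 1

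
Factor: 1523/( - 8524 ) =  - 2^( - 2)*1523^1 * 2131^( -1)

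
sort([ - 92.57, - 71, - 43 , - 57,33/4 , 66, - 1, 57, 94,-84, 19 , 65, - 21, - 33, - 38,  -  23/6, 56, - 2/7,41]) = [-92.57, - 84, -71, - 57,  -  43, - 38, - 33,-21,-23/6, - 1,- 2/7,33/4,19 , 41 , 56, 57, 65,  66 , 94] 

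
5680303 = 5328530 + 351773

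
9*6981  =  62829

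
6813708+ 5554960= 12368668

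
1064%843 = 221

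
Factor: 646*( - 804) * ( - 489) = 2^3*3^2*17^1*19^1*67^1*163^1 = 253978776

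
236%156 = 80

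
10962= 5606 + 5356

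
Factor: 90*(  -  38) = -3420=- 2^2*3^2*5^1*19^1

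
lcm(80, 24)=240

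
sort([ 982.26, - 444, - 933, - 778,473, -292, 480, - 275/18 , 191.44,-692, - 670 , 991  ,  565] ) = [ - 933,  -  778, - 692,  -  670,  -  444, - 292 ,  -  275/18,191.44 , 473, 480, 565,982.26,991]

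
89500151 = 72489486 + 17010665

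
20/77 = 20/77 = 0.26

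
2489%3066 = 2489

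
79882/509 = 79882/509 = 156.94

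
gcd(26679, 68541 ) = 3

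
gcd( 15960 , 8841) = 21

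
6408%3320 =3088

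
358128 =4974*72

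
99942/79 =1265 + 7/79 = 1265.09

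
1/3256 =1/3256 = 0.00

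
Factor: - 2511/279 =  - 9 = - 3^2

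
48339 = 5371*9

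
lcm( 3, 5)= 15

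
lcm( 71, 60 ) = 4260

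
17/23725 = 17/23725=0.00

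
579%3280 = 579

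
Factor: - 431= - 431^1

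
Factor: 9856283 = 9856283^1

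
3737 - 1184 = 2553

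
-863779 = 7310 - 871089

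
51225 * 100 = 5122500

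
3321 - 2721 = 600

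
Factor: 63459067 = 7^2*617^1*2099^1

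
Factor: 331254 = 2^1*3^2 *7^1*11^1* 239^1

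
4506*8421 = 37945026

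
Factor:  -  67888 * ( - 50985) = 2^4*3^2* 5^1 * 11^1*103^1 * 4243^1 = 3461269680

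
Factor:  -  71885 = - 5^1*11^1*1307^1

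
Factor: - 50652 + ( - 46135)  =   - 96787= - 96787^1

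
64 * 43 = 2752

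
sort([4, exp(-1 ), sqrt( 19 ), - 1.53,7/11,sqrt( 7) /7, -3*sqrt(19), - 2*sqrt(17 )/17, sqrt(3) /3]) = [ - 3*sqrt ( 19 ),-1.53, - 2 *sqrt(17)/17,exp( -1), sqrt(7) /7,sqrt (3 )/3,7/11,  4,  sqrt( 19) ]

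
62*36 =2232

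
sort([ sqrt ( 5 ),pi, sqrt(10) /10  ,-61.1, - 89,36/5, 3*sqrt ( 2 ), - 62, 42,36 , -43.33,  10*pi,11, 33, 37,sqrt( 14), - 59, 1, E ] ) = [ - 89, - 62, -61.1,-59, - 43.33,sqrt(10) /10,1,  sqrt(5 ), E,pi,sqrt (14), 3*sqrt( 2 ),  36/5, 11, 10*pi,33 , 36, 37, 42]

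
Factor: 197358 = 2^1*3^1*7^1 * 37^1*127^1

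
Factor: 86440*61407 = 5308021080 = 2^3*3^2*5^1*2161^1 * 6823^1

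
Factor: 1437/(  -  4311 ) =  - 3^ ( -1)  =  - 1/3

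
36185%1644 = 17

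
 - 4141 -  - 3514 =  - 627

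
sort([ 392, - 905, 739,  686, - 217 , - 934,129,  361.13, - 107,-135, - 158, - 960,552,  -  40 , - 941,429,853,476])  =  [ - 960,-941, - 934, - 905,-217,-158, - 135 , - 107, - 40,129,361.13,392, 429,476 , 552 , 686, 739,853 ]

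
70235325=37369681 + 32865644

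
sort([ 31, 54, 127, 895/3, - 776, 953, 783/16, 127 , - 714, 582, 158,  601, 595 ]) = [ - 776, - 714,31, 783/16, 54,127, 127, 158, 895/3, 582,595, 601,953]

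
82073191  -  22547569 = 59525622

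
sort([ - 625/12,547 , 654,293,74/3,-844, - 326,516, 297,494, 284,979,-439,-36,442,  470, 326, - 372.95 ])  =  [-844,-439, - 372.95, - 326, - 625/12, - 36,  74/3,284, 293,297, 326,442, 470 , 494 , 516,547,654,979] 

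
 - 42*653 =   -  27426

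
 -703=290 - 993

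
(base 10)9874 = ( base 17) 202e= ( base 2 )10011010010010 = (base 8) 23222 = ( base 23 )if7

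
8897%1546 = 1167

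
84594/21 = 28198/7 = 4028.29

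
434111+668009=1102120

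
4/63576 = 1/15894= 0.00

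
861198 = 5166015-4304817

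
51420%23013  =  5394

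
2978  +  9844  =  12822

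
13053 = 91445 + - 78392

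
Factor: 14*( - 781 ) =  - 10934 = -2^1*7^1*11^1*71^1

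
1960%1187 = 773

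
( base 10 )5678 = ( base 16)162e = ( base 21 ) ci8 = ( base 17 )12B0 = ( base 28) 76m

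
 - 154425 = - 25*6177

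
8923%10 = 3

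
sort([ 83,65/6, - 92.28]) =[ - 92.28,65/6,83 ] 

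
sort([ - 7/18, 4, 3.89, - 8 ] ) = [-8, - 7/18,3.89,4 ] 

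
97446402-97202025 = 244377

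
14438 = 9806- - 4632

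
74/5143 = 2/139= 0.01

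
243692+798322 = 1042014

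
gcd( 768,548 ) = 4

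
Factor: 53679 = 3^1*29^1*617^1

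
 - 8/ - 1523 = 8/1523 = 0.01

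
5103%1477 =672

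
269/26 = 10+9/26 = 10.35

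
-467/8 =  - 467/8 = -58.38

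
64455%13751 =9451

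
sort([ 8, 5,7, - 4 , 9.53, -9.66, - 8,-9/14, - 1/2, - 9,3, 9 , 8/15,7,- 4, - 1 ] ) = [ - 9.66,- 9,- 8, - 4, - 4, -1, - 9/14,-1/2,8/15, 3,5,7,7,8,9, 9.53 ]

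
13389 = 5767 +7622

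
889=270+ 619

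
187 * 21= 3927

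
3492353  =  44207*79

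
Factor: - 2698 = - 2^1*19^1*71^1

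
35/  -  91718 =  - 35/91718 = -0.00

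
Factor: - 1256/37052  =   - 2/59  =  -2^1 * 59^( - 1)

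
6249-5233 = 1016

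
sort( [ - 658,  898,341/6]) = [ - 658, 341/6,898]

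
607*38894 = 23608658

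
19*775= 14725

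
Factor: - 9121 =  - 7^1*1303^1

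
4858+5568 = 10426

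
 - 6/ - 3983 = 6/3983 = 0.00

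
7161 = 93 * 77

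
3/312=1/104 =0.01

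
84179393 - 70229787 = 13949606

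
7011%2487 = 2037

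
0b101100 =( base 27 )1H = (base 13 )35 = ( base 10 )44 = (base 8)54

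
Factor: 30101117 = 2963^1*10159^1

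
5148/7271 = 468/661 = 0.71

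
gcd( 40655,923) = 1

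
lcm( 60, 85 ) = 1020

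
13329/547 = 13329/547 = 24.37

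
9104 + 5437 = 14541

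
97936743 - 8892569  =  89044174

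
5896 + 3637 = 9533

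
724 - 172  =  552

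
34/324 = 17/162= 0.10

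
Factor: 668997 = 3^2*7^2*37^1*41^1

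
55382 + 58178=113560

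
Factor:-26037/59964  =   - 2^( - 2)*3^1*11^1*19^ (  -  1) = - 33/76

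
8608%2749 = 361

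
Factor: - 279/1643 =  - 9/53 = - 3^2*53^ ( - 1) 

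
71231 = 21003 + 50228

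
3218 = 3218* 1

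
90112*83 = 7479296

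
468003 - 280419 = 187584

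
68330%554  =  188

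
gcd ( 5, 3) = 1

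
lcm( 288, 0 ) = 0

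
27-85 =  - 58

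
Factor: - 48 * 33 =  - 2^4*3^2*11^1 = - 1584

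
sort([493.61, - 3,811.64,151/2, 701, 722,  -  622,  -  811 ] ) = [- 811,-622, - 3, 151/2,  493.61 , 701, 722,811.64 ]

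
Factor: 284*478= 135752 = 2^3*71^1*239^1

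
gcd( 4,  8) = 4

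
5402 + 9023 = 14425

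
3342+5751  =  9093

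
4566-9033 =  - 4467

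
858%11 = 0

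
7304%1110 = 644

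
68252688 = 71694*952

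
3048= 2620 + 428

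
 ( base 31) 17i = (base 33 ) 138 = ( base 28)1EK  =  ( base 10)1196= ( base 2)10010101100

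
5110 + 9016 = 14126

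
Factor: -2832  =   - 2^4 * 3^1*59^1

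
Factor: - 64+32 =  - 2^5=- 32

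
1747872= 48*36414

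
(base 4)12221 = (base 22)j7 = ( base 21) K5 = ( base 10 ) 425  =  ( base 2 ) 110101001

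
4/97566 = 2/48783 = 0.00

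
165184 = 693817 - 528633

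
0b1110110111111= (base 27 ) ac1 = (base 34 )6jx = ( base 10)7615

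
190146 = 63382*3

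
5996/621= 9 + 407/621 =9.66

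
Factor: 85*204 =2^2*3^1*5^1*17^2 = 17340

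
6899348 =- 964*(-7157) 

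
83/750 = 83/750 = 0.11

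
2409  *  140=337260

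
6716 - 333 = 6383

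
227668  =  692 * 329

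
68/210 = 34/105 = 0.32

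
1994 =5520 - 3526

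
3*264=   792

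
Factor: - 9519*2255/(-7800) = 2^( - 3)*5^(-1)*11^1*13^( - 1)*19^1*41^1*167^1 = 1431023/520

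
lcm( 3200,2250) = 144000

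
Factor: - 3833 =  - 3833^1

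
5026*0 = 0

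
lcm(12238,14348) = 416092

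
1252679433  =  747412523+505266910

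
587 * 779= 457273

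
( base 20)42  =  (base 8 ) 122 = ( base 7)145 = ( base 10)82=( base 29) 2o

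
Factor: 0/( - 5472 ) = 0^1 = 0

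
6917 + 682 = 7599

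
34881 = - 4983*( - 7)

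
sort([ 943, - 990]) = [ - 990, 943]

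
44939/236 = 190 + 99/236 = 190.42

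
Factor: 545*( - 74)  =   - 40330 = - 2^1 * 5^1 * 37^1 * 109^1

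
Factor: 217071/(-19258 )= -2^( - 1 )*3^2*89^1*271^1* 9629^ (-1) 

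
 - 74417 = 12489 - 86906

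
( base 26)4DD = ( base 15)D8A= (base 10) 3055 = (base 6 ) 22051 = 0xBEF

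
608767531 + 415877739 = 1024645270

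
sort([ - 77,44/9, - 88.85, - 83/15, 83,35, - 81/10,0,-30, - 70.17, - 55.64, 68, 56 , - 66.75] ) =[ - 88.85 , - 77, - 70.17, - 66.75, - 55.64,-30, - 81/10, - 83/15, 0, 44/9, 35, 56, 68,83] 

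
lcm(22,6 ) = 66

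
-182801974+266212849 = 83410875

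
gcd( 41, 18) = 1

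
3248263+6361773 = 9610036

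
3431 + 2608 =6039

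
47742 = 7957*6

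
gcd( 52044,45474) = 6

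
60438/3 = 20146 = 20146.00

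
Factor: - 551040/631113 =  - 2^7*5^1*733^( - 1) = -640/733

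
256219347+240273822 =496493169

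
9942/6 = 1657=1657.00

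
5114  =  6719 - 1605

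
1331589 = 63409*21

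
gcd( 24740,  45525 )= 5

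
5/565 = 1/113 = 0.01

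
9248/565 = 16 + 208/565 = 16.37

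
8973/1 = 8973 = 8973.00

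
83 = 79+4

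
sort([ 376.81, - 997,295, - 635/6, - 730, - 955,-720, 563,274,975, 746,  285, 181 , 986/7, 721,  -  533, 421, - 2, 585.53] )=[  -  997,-955,  -  730 , - 720 ,- 533, - 635/6,-2,986/7, 181,  274, 285, 295,376.81, 421, 563,585.53, 721, 746, 975 ] 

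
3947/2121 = 1 + 1826/2121 = 1.86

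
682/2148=341/1074 = 0.32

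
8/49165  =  8/49165  =  0.00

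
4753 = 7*679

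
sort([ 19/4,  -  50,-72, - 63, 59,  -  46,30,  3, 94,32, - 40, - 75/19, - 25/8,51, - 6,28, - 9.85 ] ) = [-72,  -  63,-50, - 46, - 40,-9.85,-6,-75/19,  -  25/8, 3,19/4,28, 30,  32,51,59,94 ]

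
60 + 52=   112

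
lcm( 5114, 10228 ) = 10228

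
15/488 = 15/488= 0.03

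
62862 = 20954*3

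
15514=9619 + 5895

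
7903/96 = 7903/96 = 82.32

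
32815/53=32815/53 = 619.15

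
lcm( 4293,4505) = 364905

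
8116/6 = 1352  +  2/3 = 1352.67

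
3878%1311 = 1256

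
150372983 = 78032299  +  72340684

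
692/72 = 173/18 =9.61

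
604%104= 84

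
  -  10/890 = - 1 + 88/89 = - 0.01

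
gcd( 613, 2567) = 1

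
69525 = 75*927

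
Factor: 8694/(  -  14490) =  - 3/5 = - 3^1 * 5^( - 1)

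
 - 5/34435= - 1/6887=- 0.00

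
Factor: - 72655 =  - 5^1 * 11^1*1321^1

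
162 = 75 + 87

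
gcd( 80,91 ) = 1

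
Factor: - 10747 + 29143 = 18396 = 2^2*3^2*7^1*73^1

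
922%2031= 922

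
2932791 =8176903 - 5244112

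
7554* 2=15108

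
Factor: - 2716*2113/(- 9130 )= 2^1*5^( - 1)*7^1*11^( - 1)*83^(- 1 )*97^1*2113^1 = 2869454/4565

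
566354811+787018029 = 1353372840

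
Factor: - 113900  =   - 2^2 * 5^2*17^1*67^1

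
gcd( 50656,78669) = 1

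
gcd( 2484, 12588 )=12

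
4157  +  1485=5642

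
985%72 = 49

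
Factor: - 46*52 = - 2^3*13^1*23^1=- 2392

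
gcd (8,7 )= 1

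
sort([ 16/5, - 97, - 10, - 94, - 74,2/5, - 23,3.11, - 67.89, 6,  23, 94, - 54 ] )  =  [ - 97, - 94, - 74, - 67.89, - 54,  -  23 , - 10,2/5,3.11,16/5,6, 23 , 94 ]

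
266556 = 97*2748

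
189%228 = 189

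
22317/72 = 309 + 23/24=309.96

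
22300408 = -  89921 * (-248 ) 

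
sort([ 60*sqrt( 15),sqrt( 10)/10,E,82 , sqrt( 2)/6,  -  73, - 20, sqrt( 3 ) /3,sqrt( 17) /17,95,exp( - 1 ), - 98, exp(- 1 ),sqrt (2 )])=[ - 98, - 73, - 20,sqrt( 2 ) /6, sqrt( 17)/17,  sqrt( 10) /10, exp ( - 1),exp(-1 ),sqrt( 3 )/3,sqrt( 2),E, 82,95,60*sqrt( 15 )]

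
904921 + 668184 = 1573105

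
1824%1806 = 18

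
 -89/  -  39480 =89/39480 = 0.00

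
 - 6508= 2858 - 9366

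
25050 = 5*5010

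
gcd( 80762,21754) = 2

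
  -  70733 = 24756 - 95489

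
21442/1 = 21442 = 21442.00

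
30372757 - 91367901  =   - 60995144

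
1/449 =1/449 = 0.00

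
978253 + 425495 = 1403748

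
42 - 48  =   - 6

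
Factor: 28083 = 3^1*11^1*23^1 *37^1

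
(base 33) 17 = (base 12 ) 34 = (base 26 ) 1e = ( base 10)40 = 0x28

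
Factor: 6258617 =79^1*227^1*349^1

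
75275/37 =2034 +17/37 = 2034.46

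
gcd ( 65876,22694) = 2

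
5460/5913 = 1820/1971 = 0.92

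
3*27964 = 83892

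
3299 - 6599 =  - 3300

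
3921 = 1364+2557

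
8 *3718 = 29744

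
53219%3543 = 74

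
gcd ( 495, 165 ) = 165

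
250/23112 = 125/11556 = 0.01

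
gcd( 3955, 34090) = 35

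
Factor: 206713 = 13^1*15901^1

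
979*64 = 62656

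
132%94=38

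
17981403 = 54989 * 327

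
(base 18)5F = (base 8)151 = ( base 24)49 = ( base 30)3F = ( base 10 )105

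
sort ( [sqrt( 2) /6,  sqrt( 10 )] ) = [sqrt(2 ) /6,sqrt( 10 )]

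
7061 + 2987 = 10048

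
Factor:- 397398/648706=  - 198699/324353 = - 3^1*31^(- 1)*107^1*619^1 * 10463^ (-1)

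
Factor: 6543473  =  29^1*225637^1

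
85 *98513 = 8373605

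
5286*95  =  502170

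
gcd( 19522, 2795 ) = 43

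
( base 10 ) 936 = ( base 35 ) qq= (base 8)1650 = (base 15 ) 426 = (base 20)26G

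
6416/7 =6416/7 = 916.57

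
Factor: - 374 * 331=-123794 = - 2^1* 11^1 * 17^1*331^1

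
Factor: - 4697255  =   - 5^1 * 939451^1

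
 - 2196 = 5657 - 7853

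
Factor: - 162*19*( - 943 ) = 2902554 = 2^1*3^4* 19^1 * 23^1*41^1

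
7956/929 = 7956/929 =8.56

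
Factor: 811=811^1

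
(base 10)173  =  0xAD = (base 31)5I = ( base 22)7j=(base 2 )10101101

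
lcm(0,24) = 0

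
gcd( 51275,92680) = 35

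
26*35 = 910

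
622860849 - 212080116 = 410780733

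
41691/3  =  13897 =13897.00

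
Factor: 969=3^1*17^1 *19^1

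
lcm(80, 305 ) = 4880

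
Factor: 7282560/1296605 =2^7 * 3^1*3793^1*259321^( - 1)=1456512/259321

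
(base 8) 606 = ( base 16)186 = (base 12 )286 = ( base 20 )ja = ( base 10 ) 390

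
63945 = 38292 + 25653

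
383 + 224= 607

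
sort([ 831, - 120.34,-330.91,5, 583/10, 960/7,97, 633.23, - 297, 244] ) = [ - 330.91,- 297, - 120.34, 5, 583/10, 97 , 960/7,244,633.23, 831 ]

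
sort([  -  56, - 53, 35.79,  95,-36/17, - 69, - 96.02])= [-96.02, - 69, - 56,  -  53,-36/17,35.79, 95]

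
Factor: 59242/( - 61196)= -2^ ( - 1 )*19^1*1559^1*15299^( - 1) = - 29621/30598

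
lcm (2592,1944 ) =7776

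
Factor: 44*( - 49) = - 2^2*7^2*11^1 = - 2156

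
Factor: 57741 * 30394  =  1754979954 = 2^1*3^1*7^1*  13^1*19^1*167^1*1013^1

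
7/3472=1/496 =0.00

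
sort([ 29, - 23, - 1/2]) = [ - 23, - 1/2,29]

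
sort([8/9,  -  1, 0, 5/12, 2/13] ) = [-1, 0,2/13,5/12, 8/9]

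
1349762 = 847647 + 502115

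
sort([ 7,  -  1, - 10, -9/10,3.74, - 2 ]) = [-10, -2,- 1, - 9/10,3.74, 7]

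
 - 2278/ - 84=27 + 5/42 = 27.12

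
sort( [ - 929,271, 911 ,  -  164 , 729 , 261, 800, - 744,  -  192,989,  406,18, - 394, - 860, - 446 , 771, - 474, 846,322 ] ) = [ -929, - 860, - 744, - 474, - 446, - 394,- 192 , - 164,18,261,271, 322 , 406,729, 771, 800,846,  911,989]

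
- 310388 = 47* ( - 6604)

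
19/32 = 19/32 = 0.59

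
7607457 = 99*76843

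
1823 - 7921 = -6098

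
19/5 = 19/5 = 3.80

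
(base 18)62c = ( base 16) 7c8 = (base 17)6f3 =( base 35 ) 1LW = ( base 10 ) 1992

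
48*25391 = 1218768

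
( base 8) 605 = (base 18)13B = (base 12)285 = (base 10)389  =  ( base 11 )324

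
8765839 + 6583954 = 15349793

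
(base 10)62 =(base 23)2G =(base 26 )2a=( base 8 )76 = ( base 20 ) 32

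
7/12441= 7/12441 = 0.00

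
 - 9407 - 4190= -13597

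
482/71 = 6 + 56/71 = 6.79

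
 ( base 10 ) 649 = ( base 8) 1211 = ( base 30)LJ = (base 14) 345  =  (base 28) n5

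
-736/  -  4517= 736/4517 = 0.16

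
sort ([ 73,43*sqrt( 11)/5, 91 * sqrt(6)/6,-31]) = [  -  31,43 * sqrt( 11)/5,91*sqrt( 6)/6, 73]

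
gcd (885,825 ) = 15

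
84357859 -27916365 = 56441494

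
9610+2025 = 11635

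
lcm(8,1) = 8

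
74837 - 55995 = 18842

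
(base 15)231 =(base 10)496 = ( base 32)fg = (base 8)760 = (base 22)10c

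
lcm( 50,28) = 700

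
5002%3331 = 1671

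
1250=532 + 718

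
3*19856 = 59568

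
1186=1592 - 406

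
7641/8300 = 7641/8300=0.92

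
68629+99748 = 168377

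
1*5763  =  5763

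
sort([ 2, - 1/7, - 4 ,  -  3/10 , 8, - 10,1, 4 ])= [ - 10, - 4, - 3/10 ,  -  1/7,1 , 2,4, 8]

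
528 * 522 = 275616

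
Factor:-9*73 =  - 3^2*73^1= - 657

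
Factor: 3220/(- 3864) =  - 2^( - 1 ) * 3^(  -  1)*5^1 = - 5/6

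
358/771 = 358/771 = 0.46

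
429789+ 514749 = 944538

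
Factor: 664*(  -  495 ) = -2^3*3^2*5^1*11^1*83^1 = - 328680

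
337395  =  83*4065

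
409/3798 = 409/3798 = 0.11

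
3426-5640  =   - 2214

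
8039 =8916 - 877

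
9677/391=9677/391 = 24.75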